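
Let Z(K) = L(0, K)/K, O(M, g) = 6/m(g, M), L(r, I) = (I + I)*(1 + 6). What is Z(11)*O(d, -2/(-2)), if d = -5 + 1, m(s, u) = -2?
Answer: -42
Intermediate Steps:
L(r, I) = 14*I (L(r, I) = (2*I)*7 = 14*I)
d = -4
O(M, g) = -3 (O(M, g) = 6/(-2) = 6*(-½) = -3)
Z(K) = 14 (Z(K) = (14*K)/K = 14)
Z(11)*O(d, -2/(-2)) = 14*(-3) = -42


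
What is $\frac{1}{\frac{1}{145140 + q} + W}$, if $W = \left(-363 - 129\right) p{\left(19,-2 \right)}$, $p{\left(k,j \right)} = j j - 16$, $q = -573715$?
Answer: $\frac{428575}{2530306799} \approx 0.00016938$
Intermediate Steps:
$p{\left(k,j \right)} = -16 + j^{2}$ ($p{\left(k,j \right)} = j^{2} - 16 = -16 + j^{2}$)
$W = 5904$ ($W = \left(-363 - 129\right) \left(-16 + \left(-2\right)^{2}\right) = - 492 \left(-16 + 4\right) = \left(-492\right) \left(-12\right) = 5904$)
$\frac{1}{\frac{1}{145140 + q} + W} = \frac{1}{\frac{1}{145140 - 573715} + 5904} = \frac{1}{\frac{1}{-428575} + 5904} = \frac{1}{- \frac{1}{428575} + 5904} = \frac{1}{\frac{2530306799}{428575}} = \frac{428575}{2530306799}$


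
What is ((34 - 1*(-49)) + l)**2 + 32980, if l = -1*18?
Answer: 37205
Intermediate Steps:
l = -18
((34 - 1*(-49)) + l)**2 + 32980 = ((34 - 1*(-49)) - 18)**2 + 32980 = ((34 + 49) - 18)**2 + 32980 = (83 - 18)**2 + 32980 = 65**2 + 32980 = 4225 + 32980 = 37205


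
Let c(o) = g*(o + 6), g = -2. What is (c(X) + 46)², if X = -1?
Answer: 1296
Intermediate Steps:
c(o) = -12 - 2*o (c(o) = -2*(o + 6) = -2*(6 + o) = -12 - 2*o)
(c(X) + 46)² = ((-12 - 2*(-1)) + 46)² = ((-12 + 2) + 46)² = (-10 + 46)² = 36² = 1296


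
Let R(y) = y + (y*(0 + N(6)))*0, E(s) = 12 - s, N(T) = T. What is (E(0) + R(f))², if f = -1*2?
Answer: 100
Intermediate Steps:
f = -2
R(y) = y (R(y) = y + (y*(0 + 6))*0 = y + (y*6)*0 = y + (6*y)*0 = y + 0 = y)
(E(0) + R(f))² = ((12 - 1*0) - 2)² = ((12 + 0) - 2)² = (12 - 2)² = 10² = 100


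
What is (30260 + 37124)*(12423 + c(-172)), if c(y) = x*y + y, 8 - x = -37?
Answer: 303969224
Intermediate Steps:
x = 45 (x = 8 - 1*(-37) = 8 + 37 = 45)
c(y) = 46*y (c(y) = 45*y + y = 46*y)
(30260 + 37124)*(12423 + c(-172)) = (30260 + 37124)*(12423 + 46*(-172)) = 67384*(12423 - 7912) = 67384*4511 = 303969224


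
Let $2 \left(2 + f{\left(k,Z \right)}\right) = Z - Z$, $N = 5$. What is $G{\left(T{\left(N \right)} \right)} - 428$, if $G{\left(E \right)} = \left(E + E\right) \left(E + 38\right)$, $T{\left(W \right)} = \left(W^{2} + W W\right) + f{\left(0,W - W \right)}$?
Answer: $7828$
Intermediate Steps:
$f{\left(k,Z \right)} = -2$ ($f{\left(k,Z \right)} = -2 + \frac{Z - Z}{2} = -2 + \frac{1}{2} \cdot 0 = -2 + 0 = -2$)
$T{\left(W \right)} = -2 + 2 W^{2}$ ($T{\left(W \right)} = \left(W^{2} + W W\right) - 2 = \left(W^{2} + W^{2}\right) - 2 = 2 W^{2} - 2 = -2 + 2 W^{2}$)
$G{\left(E \right)} = 2 E \left(38 + E\right)$
$G{\left(T{\left(N \right)} \right)} - 428 = 2 \left(-2 + 2 \cdot 5^{2}\right) \left(38 - \left(2 - 2 \cdot 5^{2}\right)\right) - 428 = 2 \left(-2 + 2 \cdot 25\right) \left(38 + \left(-2 + 2 \cdot 25\right)\right) - 428 = 2 \left(-2 + 50\right) \left(38 + \left(-2 + 50\right)\right) - 428 = 2 \cdot 48 \left(38 + 48\right) - 428 = 2 \cdot 48 \cdot 86 - 428 = 8256 - 428 = 7828$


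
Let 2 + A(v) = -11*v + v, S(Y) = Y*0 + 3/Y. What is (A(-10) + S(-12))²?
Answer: 152881/16 ≈ 9555.1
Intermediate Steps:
S(Y) = 3/Y (S(Y) = 0 + 3/Y = 3/Y)
A(v) = -2 - 10*v (A(v) = -2 + (-11*v + v) = -2 - 10*v)
(A(-10) + S(-12))² = ((-2 - 10*(-10)) + 3/(-12))² = ((-2 + 100) + 3*(-1/12))² = (98 - ¼)² = (391/4)² = 152881/16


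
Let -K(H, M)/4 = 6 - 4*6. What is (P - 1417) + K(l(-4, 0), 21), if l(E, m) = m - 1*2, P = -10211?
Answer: -11556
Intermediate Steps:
l(E, m) = -2 + m (l(E, m) = m - 2 = -2 + m)
K(H, M) = 72 (K(H, M) = -4*(6 - 4*6) = -4*(6 - 24) = -4*(-18) = 72)
(P - 1417) + K(l(-4, 0), 21) = (-10211 - 1417) + 72 = -11628 + 72 = -11556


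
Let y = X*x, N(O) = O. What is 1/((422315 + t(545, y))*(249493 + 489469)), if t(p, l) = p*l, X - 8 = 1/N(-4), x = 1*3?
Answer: 2/642876618545 ≈ 3.1110e-12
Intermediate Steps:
x = 3
X = 31/4 (X = 8 + 1/(-4) = 8 - 1/4 = 31/4 ≈ 7.7500)
y = 93/4 (y = (31/4)*3 = 93/4 ≈ 23.250)
t(p, l) = l*p
1/((422315 + t(545, y))*(249493 + 489469)) = 1/((422315 + (93/4)*545)*(249493 + 489469)) = 1/((422315 + 50685/4)*738962) = 1/((1739945/4)*738962) = 1/(642876618545/2) = 2/642876618545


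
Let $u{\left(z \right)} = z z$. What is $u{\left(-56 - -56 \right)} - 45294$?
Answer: $-45294$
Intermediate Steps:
$u{\left(z \right)} = z^{2}$
$u{\left(-56 - -56 \right)} - 45294 = \left(-56 - -56\right)^{2} - 45294 = \left(-56 + 56\right)^{2} - 45294 = 0^{2} - 45294 = 0 - 45294 = -45294$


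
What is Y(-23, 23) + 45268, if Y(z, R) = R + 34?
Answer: 45325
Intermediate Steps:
Y(z, R) = 34 + R
Y(-23, 23) + 45268 = (34 + 23) + 45268 = 57 + 45268 = 45325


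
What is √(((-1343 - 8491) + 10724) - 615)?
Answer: 5*√11 ≈ 16.583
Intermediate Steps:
√(((-1343 - 8491) + 10724) - 615) = √((-9834 + 10724) - 615) = √(890 - 615) = √275 = 5*√11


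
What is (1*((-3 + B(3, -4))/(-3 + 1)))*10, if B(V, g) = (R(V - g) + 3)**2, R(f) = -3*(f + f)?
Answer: -7590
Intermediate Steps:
R(f) = -6*f
B(V, g) = (3 - 6*V + 6*g)**2 (B(V, g) = (-6*(V - g) + 3)**2 = ((-6*V + 6*g) + 3)**2 = (3 - 6*V + 6*g)**2)
(1*((-3 + B(3, -4))/(-3 + 1)))*10 = (1*((-3 + 9*(-1 - 2*(-4) + 2*3)**2)/(-3 + 1)))*10 = (1*((-3 + 9*(-1 + 8 + 6)**2)/(-2)))*10 = (1*((-3 + 9*13**2)*(-1/2)))*10 = (1*((-3 + 9*169)*(-1/2)))*10 = (1*((-3 + 1521)*(-1/2)))*10 = (1*(1518*(-1/2)))*10 = (1*(-759))*10 = -759*10 = -7590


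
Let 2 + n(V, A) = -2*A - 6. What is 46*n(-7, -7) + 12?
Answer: 288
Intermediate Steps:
n(V, A) = -8 - 2*A (n(V, A) = -2 + (-2*A - 6) = -2 + (-6 - 2*A) = -8 - 2*A)
46*n(-7, -7) + 12 = 46*(-8 - 2*(-7)) + 12 = 46*(-8 + 14) + 12 = 46*6 + 12 = 276 + 12 = 288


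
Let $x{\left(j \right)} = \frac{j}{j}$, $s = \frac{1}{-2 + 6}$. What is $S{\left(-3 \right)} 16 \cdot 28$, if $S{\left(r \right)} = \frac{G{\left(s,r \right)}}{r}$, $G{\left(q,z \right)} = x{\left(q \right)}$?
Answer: $- \frac{448}{3} \approx -149.33$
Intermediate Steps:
$s = \frac{1}{4} \approx 0.25$
$x{\left(j \right)} = 1$
$G{\left(q,z \right)} = 1$
$S{\left(r \right)} = \frac{1}{r}$ ($S{\left(r \right)} = 1 \frac{1}{r} = \frac{1}{r}$)
$S{\left(-3 \right)} 16 \cdot 28 = \frac{1}{-3} \cdot 16 \cdot 28 = \left(- \frac{1}{3}\right) 16 \cdot 28 = \left(- \frac{16}{3}\right) 28 = - \frac{448}{3}$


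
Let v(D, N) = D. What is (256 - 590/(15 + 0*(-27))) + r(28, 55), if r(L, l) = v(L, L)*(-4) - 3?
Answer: 305/3 ≈ 101.67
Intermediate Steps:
r(L, l) = -3 - 4*L (r(L, l) = L*(-4) - 3 = -4*L - 3 = -3 - 4*L)
(256 - 590/(15 + 0*(-27))) + r(28, 55) = (256 - 590/(15 + 0*(-27))) + (-3 - 4*28) = (256 - 590/(15 + 0)) + (-3 - 112) = (256 - 590/15) - 115 = (256 - 590*1/15) - 115 = (256 - 118/3) - 115 = 650/3 - 115 = 305/3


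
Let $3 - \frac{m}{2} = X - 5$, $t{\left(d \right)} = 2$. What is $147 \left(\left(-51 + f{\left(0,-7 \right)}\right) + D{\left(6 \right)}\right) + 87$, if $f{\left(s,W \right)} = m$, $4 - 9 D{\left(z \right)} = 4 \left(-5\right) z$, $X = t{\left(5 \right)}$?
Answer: $- \frac{10862}{3} \approx -3620.7$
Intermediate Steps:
$X = 2$
$D{\left(z \right)} = \frac{4}{9} + \frac{20 z}{9}$ ($D{\left(z \right)} = \frac{4}{9} - \frac{4 \left(-5\right) z}{9} = \frac{4}{9} - \frac{\left(-20\right) z}{9} = \frac{4}{9} + \frac{20 z}{9}$)
$m = 12$ ($m = 6 - 2 \left(2 - 5\right) = 6 - -6 = 6 + 6 = 12$)
$f{\left(s,W \right)} = 12$
$147 \left(\left(-51 + f{\left(0,-7 \right)}\right) + D{\left(6 \right)}\right) + 87 = 147 \left(\left(-51 + 12\right) + \left(\frac{4}{9} + \frac{20}{9} \cdot 6\right)\right) + 87 = 147 \left(-39 + \left(\frac{4}{9} + \frac{40}{3}\right)\right) + 87 = 147 \left(-39 + \frac{124}{9}\right) + 87 = 147 \left(- \frac{227}{9}\right) + 87 = - \frac{11123}{3} + 87 = - \frac{10862}{3}$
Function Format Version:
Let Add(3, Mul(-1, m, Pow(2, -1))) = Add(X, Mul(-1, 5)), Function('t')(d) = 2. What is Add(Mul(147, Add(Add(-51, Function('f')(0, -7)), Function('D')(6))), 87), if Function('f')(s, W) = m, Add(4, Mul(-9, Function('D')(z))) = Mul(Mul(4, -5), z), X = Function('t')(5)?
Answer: Rational(-10862, 3) ≈ -3620.7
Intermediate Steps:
X = 2
Function('D')(z) = Add(Rational(4, 9), Mul(Rational(20, 9), z)) (Function('D')(z) = Add(Rational(4, 9), Mul(Rational(-1, 9), Mul(Mul(4, -5), z))) = Add(Rational(4, 9), Mul(Rational(-1, 9), Mul(-20, z))) = Add(Rational(4, 9), Mul(Rational(20, 9), z)))
m = 12 (m = Add(6, Mul(-2, Add(2, Mul(-1, 5)))) = Add(6, Mul(-2, Add(2, -5))) = Add(6, Mul(-2, -3)) = Add(6, 6) = 12)
Function('f')(s, W) = 12
Add(Mul(147, Add(Add(-51, Function('f')(0, -7)), Function('D')(6))), 87) = Add(Mul(147, Add(Add(-51, 12), Add(Rational(4, 9), Mul(Rational(20, 9), 6)))), 87) = Add(Mul(147, Add(-39, Add(Rational(4, 9), Rational(40, 3)))), 87) = Add(Mul(147, Add(-39, Rational(124, 9))), 87) = Add(Mul(147, Rational(-227, 9)), 87) = Add(Rational(-11123, 3), 87) = Rational(-10862, 3)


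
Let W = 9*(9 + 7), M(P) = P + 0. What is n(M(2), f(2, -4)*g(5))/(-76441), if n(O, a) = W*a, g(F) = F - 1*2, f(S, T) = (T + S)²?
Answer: -1728/76441 ≈ -0.022606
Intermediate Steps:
f(S, T) = (S + T)²
M(P) = P
g(F) = -2 + F (g(F) = F - 2 = -2 + F)
W = 144 (W = 9*16 = 144)
n(O, a) = 144*a
n(M(2), f(2, -4)*g(5))/(-76441) = (144*((2 - 4)²*(-2 + 5)))/(-76441) = (144*((-2)²*3))*(-1/76441) = (144*(4*3))*(-1/76441) = (144*12)*(-1/76441) = 1728*(-1/76441) = -1728/76441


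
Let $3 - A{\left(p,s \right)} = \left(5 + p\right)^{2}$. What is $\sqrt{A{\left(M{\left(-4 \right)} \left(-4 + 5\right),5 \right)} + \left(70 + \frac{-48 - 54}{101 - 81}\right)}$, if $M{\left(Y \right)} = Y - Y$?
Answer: $\frac{\sqrt{4290}}{10} \approx 6.5498$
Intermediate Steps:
$M{\left(Y \right)} = 0$
$A{\left(p,s \right)} = 3 - \left(5 + p\right)^{2}$
$\sqrt{A{\left(M{\left(-4 \right)} \left(-4 + 5\right),5 \right)} + \left(70 + \frac{-48 - 54}{101 - 81}\right)} = \sqrt{\left(3 - \left(5 + 0 \left(-4 + 5\right)\right)^{2}\right) + \left(70 + \frac{-48 - 54}{101 - 81}\right)} = \sqrt{\left(3 - \left(5 + 0 \cdot 1\right)^{2}\right) + \left(70 - \frac{102}{20}\right)} = \sqrt{\left(3 - \left(5 + 0\right)^{2}\right) + \left(70 - \frac{51}{10}\right)} = \sqrt{\left(3 - 5^{2}\right) + \left(70 - \frac{51}{10}\right)} = \sqrt{\left(3 - 25\right) + \frac{649}{10}} = \sqrt{-22 + \frac{649}{10}} = \sqrt{\frac{429}{10}} = \frac{\sqrt{4290}}{10}$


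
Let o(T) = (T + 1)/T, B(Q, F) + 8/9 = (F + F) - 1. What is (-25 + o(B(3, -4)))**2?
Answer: 4601025/7921 ≈ 580.86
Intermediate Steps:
B(Q, F) = -17/9 + 2*F (B(Q, F) = -8/9 + ((F + F) - 1) = -8/9 + (2*F - 1) = -8/9 + (-1 + 2*F) = -17/9 + 2*F)
o(T) = (1 + T)/T
(-25 + o(B(3, -4)))**2 = (-25 + (1 + (-17/9 + 2*(-4)))/(-17/9 + 2*(-4)))**2 = (-25 + (1 + (-17/9 - 8))/(-17/9 - 8))**2 = (-25 + (1 - 89/9)/(-89/9))**2 = (-25 - 9/89*(-80/9))**2 = (-25 + 80/89)**2 = (-2145/89)**2 = 4601025/7921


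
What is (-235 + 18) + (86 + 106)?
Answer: -25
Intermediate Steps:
(-235 + 18) + (86 + 106) = -217 + 192 = -25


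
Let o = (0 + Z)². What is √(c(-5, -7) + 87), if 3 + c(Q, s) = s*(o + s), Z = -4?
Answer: √21 ≈ 4.5826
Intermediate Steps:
o = 16 (o = (0 - 4)² = (-4)² = 16)
c(Q, s) = -3 + s*(16 + s)
√(c(-5, -7) + 87) = √((-3 + (-7)² + 16*(-7)) + 87) = √((-3 + 49 - 112) + 87) = √(-66 + 87) = √21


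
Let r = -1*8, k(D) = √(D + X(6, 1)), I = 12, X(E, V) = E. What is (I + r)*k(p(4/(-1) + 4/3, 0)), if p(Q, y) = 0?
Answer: 4*√6 ≈ 9.7980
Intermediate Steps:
k(D) = √(6 + D) (k(D) = √(D + 6) = √(6 + D))
r = -8
(I + r)*k(p(4/(-1) + 4/3, 0)) = (12 - 8)*√(6 + 0) = 4*√6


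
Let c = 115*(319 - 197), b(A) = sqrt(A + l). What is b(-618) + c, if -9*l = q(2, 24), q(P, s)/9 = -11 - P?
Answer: 14030 + 11*I*sqrt(5) ≈ 14030.0 + 24.597*I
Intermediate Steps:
q(P, s) = -99 - 9*P (q(P, s) = 9*(-11 - P) = -99 - 9*P)
l = 13 (l = -(-99 - 9*2)/9 = -(-99 - 18)/9 = -1/9*(-117) = 13)
b(A) = sqrt(13 + A) (b(A) = sqrt(A + 13) = sqrt(13 + A))
c = 14030 (c = 115*122 = 14030)
b(-618) + c = sqrt(13 - 618) + 14030 = sqrt(-605) + 14030 = 11*I*sqrt(5) + 14030 = 14030 + 11*I*sqrt(5)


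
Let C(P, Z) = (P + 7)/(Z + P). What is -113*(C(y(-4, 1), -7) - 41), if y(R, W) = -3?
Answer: 23391/5 ≈ 4678.2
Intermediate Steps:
C(P, Z) = (7 + P)/(P + Z)
-113*(C(y(-4, 1), -7) - 41) = -113*((7 - 3)/(-3 - 7) - 41) = -113*(4/(-10) - 41) = -113*(-1/10*4 - 41) = -113*(-2/5 - 41) = -113*(-207/5) = 23391/5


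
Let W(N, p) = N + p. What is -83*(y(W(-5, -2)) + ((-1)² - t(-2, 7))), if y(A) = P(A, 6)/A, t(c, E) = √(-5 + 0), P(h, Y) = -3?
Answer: -830/7 + 83*I*√5 ≈ -118.57 + 185.59*I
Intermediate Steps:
t(c, E) = I*√5 (t(c, E) = √(-5) = I*√5)
y(A) = -3/A
-83*(y(W(-5, -2)) + ((-1)² - t(-2, 7))) = -83*(-3/(-5 - 2) + ((-1)² - I*√5)) = -83*(-3/(-7) + (1 - I*√5)) = -83*(-3*(-⅐) + (1 - I*√5)) = -83*(3/7 + (1 - I*√5)) = -83*(10/7 - I*√5) = -830/7 + 83*I*√5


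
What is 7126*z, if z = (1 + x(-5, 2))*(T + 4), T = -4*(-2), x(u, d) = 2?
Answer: 256536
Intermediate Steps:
T = 8
z = 36 (z = (1 + 2)*(8 + 4) = 3*12 = 36)
7126*z = 7126*36 = 256536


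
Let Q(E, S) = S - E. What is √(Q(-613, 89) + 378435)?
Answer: √379137 ≈ 615.74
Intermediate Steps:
√(Q(-613, 89) + 378435) = √((89 - 1*(-613)) + 378435) = √((89 + 613) + 378435) = √(702 + 378435) = √379137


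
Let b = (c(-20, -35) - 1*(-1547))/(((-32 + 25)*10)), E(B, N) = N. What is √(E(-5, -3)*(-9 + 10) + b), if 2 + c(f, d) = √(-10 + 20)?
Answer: √(-122850 - 70*√10)/70 ≈ 5.0117*I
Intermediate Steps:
c(f, d) = -2 + √10 (c(f, d) = -2 + √(-10 + 20) = -2 + √10)
b = -309/14 - √10/70 (b = ((-2 + √10) - 1*(-1547))/(((-32 + 25)*10)) = ((-2 + √10) + 1547)/((-7*10)) = (1545 + √10)/(-70) = (1545 + √10)*(-1/70) = -309/14 - √10/70 ≈ -22.117)
√(E(-5, -3)*(-9 + 10) + b) = √(-3*(-9 + 10) + (-309/14 - √10/70)) = √(-3*1 + (-309/14 - √10/70)) = √(-3 + (-309/14 - √10/70)) = √(-351/14 - √10/70)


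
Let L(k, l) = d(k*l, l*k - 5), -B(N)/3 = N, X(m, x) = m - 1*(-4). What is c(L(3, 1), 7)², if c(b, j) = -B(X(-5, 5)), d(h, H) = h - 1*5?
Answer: 9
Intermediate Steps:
X(m, x) = 4 + m (X(m, x) = m + 4 = 4 + m)
B(N) = -3*N
d(h, H) = -5 + h (d(h, H) = h - 5 = -5 + h)
L(k, l) = -5 + k*l
c(b, j) = -3 (c(b, j) = -(-3)*(4 - 5) = -(-3)*(-1) = -1*3 = -3)
c(L(3, 1), 7)² = (-3)² = 9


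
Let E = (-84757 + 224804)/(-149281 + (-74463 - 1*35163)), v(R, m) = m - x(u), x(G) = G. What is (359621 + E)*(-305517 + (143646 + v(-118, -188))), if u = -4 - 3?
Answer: -1371670800874400/23537 ≈ -5.8277e+10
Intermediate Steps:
u = -7
v(R, m) = 7 + m (v(R, m) = m - 1*(-7) = m + 7 = 7 + m)
E = -140047/258907 (E = 140047/(-149281 + (-74463 - 35163)) = 140047/(-149281 - 109626) = 140047/(-258907) = 140047*(-1/258907) = -140047/258907 ≈ -0.54092)
(359621 + E)*(-305517 + (143646 + v(-118, -188))) = (359621 - 140047/258907)*(-305517 + (143646 + (7 - 188))) = 93108254200*(-305517 + (143646 - 181))/258907 = 93108254200*(-305517 + 143465)/258907 = (93108254200/258907)*(-162052) = -1371670800874400/23537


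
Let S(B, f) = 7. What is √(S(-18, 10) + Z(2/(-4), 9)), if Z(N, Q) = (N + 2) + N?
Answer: 2*√2 ≈ 2.8284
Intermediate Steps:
Z(N, Q) = 2 + 2*N (Z(N, Q) = (2 + N) + N = 2 + 2*N)
√(S(-18, 10) + Z(2/(-4), 9)) = √(7 + (2 + 2*(2/(-4)))) = √(7 + (2 + 2*(2*(-¼)))) = √(7 + (2 + 2*(-½))) = √(7 + (2 - 1)) = √(7 + 1) = √8 = 2*√2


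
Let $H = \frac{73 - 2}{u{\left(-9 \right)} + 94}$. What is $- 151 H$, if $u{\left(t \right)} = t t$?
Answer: $- \frac{10721}{175} \approx -61.263$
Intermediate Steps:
$u{\left(t \right)} = t^{2}$
$H = \frac{71}{175}$ ($H = \frac{73 - 2}{\left(-9\right)^{2} + 94} = \frac{71}{81 + 94} = \frac{71}{175} \approx 0.40571$)
$- 151 H = \left(-151\right) \frac{71}{175} = - \frac{10721}{175}$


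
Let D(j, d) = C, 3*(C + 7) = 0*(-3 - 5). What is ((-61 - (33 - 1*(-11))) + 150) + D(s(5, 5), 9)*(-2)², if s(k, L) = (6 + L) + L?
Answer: 17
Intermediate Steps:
C = -7 (C = -7 + (0*(-3 - 5))/3 = -7 + (0*(-8))/3 = -7 + (⅓)*0 = -7 + 0 = -7)
s(k, L) = 6 + 2*L
D(j, d) = -7
((-61 - (33 - 1*(-11))) + 150) + D(s(5, 5), 9)*(-2)² = ((-61 - (33 - 1*(-11))) + 150) - 7*(-2)² = ((-61 - (33 + 11)) + 150) - 7*4 = ((-61 - 1*44) + 150) - 28 = ((-61 - 44) + 150) - 28 = (-105 + 150) - 28 = 45 - 28 = 17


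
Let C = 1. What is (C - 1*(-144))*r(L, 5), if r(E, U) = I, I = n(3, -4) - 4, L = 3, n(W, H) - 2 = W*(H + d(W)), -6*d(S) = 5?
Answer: -4785/2 ≈ -2392.5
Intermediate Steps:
d(S) = -⅚ (d(S) = -⅙*5 = -⅚)
n(W, H) = 2 + W*(-⅚ + H) (n(W, H) = 2 + W*(H - ⅚) = 2 + W*(-⅚ + H))
I = -33/2 (I = (2 - ⅚*3 - 4*3) - 4 = (2 - 5/2 - 12) - 4 = -25/2 - 4 = -33/2 ≈ -16.500)
r(E, U) = -33/2
(C - 1*(-144))*r(L, 5) = (1 - 1*(-144))*(-33/2) = (1 + 144)*(-33/2) = 145*(-33/2) = -4785/2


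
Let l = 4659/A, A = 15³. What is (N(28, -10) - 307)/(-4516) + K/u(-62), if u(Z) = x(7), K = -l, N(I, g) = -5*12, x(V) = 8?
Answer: -927587/10161000 ≈ -0.091289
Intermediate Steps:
A = 3375
N(I, g) = -60
l = 1553/1125 (l = 4659/3375 = 4659*(1/3375) = 1553/1125 ≈ 1.3804)
K = -1553/1125 (K = -1*1553/1125 = -1553/1125 ≈ -1.3804)
u(Z) = 8
(N(28, -10) - 307)/(-4516) + K/u(-62) = (-60 - 307)/(-4516) - 1553/1125/8 = -367*(-1/4516) - 1553/1125*⅛ = 367/4516 - 1553/9000 = -927587/10161000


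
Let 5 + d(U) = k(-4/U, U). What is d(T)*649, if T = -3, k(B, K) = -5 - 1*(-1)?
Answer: -5841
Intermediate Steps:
k(B, K) = -4 (k(B, K) = -5 + 1 = -4)
d(U) = -9 (d(U) = -5 - 4 = -9)
d(T)*649 = -9*649 = -5841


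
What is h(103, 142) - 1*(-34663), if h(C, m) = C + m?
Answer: 34908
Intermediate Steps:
h(103, 142) - 1*(-34663) = (103 + 142) - 1*(-34663) = 245 + 34663 = 34908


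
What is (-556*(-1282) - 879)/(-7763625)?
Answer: -711913/7763625 ≈ -0.091699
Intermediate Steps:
(-556*(-1282) - 879)/(-7763625) = (712792 - 879)*(-1/7763625) = 711913*(-1/7763625) = -711913/7763625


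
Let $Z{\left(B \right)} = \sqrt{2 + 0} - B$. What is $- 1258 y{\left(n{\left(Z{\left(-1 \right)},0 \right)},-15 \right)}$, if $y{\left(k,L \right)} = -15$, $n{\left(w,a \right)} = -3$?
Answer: $18870$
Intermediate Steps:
$Z{\left(B \right)} = \sqrt{2} - B$
$- 1258 y{\left(n{\left(Z{\left(-1 \right)},0 \right)},-15 \right)} = \left(-1258\right) \left(-15\right) = 18870$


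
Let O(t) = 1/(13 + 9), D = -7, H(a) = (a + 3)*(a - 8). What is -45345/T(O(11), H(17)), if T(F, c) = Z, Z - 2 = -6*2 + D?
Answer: 45345/17 ≈ 2667.4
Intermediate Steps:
H(a) = (-8 + a)*(3 + a) (H(a) = (3 + a)*(-8 + a) = (-8 + a)*(3 + a))
O(t) = 1/22
Z = -17 (Z = 2 + (-6*2 - 7) = 2 + (-12 - 7) = 2 - 19 = -17)
T(F, c) = -17
-45345/T(O(11), H(17)) = -45345/(-17) = -45345*(-1/17) = 45345/17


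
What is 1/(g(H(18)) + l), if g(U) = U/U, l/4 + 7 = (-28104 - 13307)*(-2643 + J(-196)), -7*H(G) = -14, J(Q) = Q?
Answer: 1/470263289 ≈ 2.1265e-9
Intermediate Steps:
H(G) = 2 (H(G) = -1/7*(-14) = 2)
l = 470263288 (l = -28 + 4*((-28104 - 13307)*(-2643 - 196)) = -28 + 4*(-41411*(-2839)) = -28 + 4*117565829 = -28 + 470263316 = 470263288)
g(U) = 1
1/(g(H(18)) + l) = 1/(1 + 470263288) = 1/470263289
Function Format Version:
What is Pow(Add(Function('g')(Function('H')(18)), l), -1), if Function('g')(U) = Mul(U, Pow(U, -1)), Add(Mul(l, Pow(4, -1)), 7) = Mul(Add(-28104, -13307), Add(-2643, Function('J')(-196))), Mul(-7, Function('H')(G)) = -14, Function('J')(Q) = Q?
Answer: Rational(1, 470263289) ≈ 2.1265e-9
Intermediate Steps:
Function('H')(G) = 2 (Function('H')(G) = Mul(Rational(-1, 7), -14) = 2)
l = 470263288 (l = Add(-28, Mul(4, Mul(Add(-28104, -13307), Add(-2643, -196)))) = Add(-28, Mul(4, Mul(-41411, -2839))) = Add(-28, Mul(4, 117565829)) = Add(-28, 470263316) = 470263288)
Function('g')(U) = 1
Pow(Add(Function('g')(Function('H')(18)), l), -1) = Pow(Add(1, 470263288), -1) = Pow(470263289, -1) = Rational(1, 470263289)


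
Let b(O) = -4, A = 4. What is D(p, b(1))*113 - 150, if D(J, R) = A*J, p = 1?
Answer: 302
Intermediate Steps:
D(J, R) = 4*J
D(p, b(1))*113 - 150 = (4*1)*113 - 150 = 4*113 - 150 = 452 - 150 = 302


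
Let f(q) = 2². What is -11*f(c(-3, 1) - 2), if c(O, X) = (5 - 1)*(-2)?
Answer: -44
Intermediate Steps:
c(O, X) = -8 (c(O, X) = 4*(-2) = -8)
f(q) = 4
-11*f(c(-3, 1) - 2) = -11*4 = -44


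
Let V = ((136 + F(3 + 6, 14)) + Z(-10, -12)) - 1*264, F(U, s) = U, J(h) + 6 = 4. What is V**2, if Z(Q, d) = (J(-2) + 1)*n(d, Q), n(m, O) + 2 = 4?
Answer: 14641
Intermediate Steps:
J(h) = -2 (J(h) = -6 + 4 = -2)
n(m, O) = 2 (n(m, O) = -2 + 4 = 2)
Z(Q, d) = -2 (Z(Q, d) = (-2 + 1)*2 = -1*2 = -2)
V = -121 (V = ((136 + (3 + 6)) - 2) - 1*264 = ((136 + 9) - 2) - 264 = (145 - 2) - 264 = 143 - 264 = -121)
V**2 = (-121)**2 = 14641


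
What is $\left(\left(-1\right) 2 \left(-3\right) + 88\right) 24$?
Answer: $2256$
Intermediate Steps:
$\left(\left(-1\right) 2 \left(-3\right) + 88\right) 24 = \left(\left(-2\right) \left(-3\right) + 88\right) 24 = \left(6 + 88\right) 24 = 94 \cdot 24 = 2256$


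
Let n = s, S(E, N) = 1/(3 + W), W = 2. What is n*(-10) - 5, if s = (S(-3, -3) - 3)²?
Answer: -417/5 ≈ -83.400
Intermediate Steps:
S(E, N) = ⅕ (S(E, N) = 1/(3 + 2) = 1/5 = ⅕)
s = 196/25 (s = (⅕ - 3)² = (-14/5)² = 196/25 ≈ 7.8400)
n = 196/25 ≈ 7.8400
n*(-10) - 5 = (196/25)*(-10) - 5 = -392/5 - 5 = -417/5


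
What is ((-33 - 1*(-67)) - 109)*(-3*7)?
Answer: 1575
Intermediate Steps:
((-33 - 1*(-67)) - 109)*(-3*7) = ((-33 + 67) - 109)*(-21) = (34 - 109)*(-21) = -75*(-21) = 1575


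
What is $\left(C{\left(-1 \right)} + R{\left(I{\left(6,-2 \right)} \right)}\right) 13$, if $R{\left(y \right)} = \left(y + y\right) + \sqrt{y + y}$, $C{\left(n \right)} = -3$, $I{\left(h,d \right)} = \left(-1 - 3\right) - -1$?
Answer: $-117 + 13 i \sqrt{6} \approx -117.0 + 31.843 i$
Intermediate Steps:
$I{\left(h,d \right)} = -3$ ($I{\left(h,d \right)} = \left(-1 - 3\right) + 1 = -4 + 1 = -3$)
$R{\left(y \right)} = 2 y + \sqrt{2} \sqrt{y}$ ($R{\left(y \right)} = 2 y + \sqrt{2 y} = 2 y + \sqrt{2} \sqrt{y}$)
$\left(C{\left(-1 \right)} + R{\left(I{\left(6,-2 \right)} \right)}\right) 13 = \left(-3 + \left(2 \left(-3\right) + \sqrt{2} \sqrt{-3}\right)\right) 13 = \left(-3 - \left(6 - \sqrt{2} i \sqrt{3}\right)\right) 13 = \left(-3 - \left(6 - i \sqrt{6}\right)\right) 13 = \left(-9 + i \sqrt{6}\right) 13 = -117 + 13 i \sqrt{6}$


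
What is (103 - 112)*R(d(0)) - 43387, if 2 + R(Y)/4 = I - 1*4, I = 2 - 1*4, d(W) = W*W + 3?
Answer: -43099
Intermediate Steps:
d(W) = 3 + W**2 (d(W) = W**2 + 3 = 3 + W**2)
I = -2 (I = 2 - 4 = -2)
R(Y) = -32 (R(Y) = -8 + 4*(-2 - 1*4) = -8 + 4*(-2 - 4) = -8 + 4*(-6) = -8 - 24 = -32)
(103 - 112)*R(d(0)) - 43387 = (103 - 112)*(-32) - 43387 = -9*(-32) - 43387 = 288 - 43387 = -43099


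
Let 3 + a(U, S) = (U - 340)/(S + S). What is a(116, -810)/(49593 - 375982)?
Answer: 1159/132187545 ≈ 8.7678e-6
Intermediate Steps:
a(U, S) = -3 + (-340 + U)/(2*S) (a(U, S) = -3 + (U - 340)/(S + S) = -3 + (-340 + U)/((2*S)) = -3 + (-340 + U)*(1/(2*S)) = -3 + (-340 + U)/(2*S))
a(116, -810)/(49593 - 375982) = ((½)*(-340 + 116 - 6*(-810))/(-810))/(49593 - 375982) = ((½)*(-1/810)*(-340 + 116 + 4860))/(-326389) = ((½)*(-1/810)*4636)*(-1/326389) = -1159/405*(-1/326389) = 1159/132187545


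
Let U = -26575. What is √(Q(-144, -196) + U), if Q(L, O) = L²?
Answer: I*√5839 ≈ 76.413*I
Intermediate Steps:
√(Q(-144, -196) + U) = √((-144)² - 26575) = √(20736 - 26575) = √(-5839) = I*√5839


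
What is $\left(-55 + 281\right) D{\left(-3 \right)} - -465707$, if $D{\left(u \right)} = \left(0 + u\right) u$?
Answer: $467741$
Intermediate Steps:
$D{\left(u \right)} = u^{2}$ ($D{\left(u \right)} = u u = u^{2}$)
$\left(-55 + 281\right) D{\left(-3 \right)} - -465707 = \left(-55 + 281\right) \left(-3\right)^{2} - -465707 = 226 \cdot 9 + 465707 = 2034 + 465707 = 467741$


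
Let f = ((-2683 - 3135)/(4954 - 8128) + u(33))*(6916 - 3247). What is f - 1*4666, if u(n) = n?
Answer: 65139126/529 ≈ 1.2314e+5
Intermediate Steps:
f = 67607440/529 (f = ((-2683 - 3135)/(4954 - 8128) + 33)*(6916 - 3247) = (-5818/(-3174) + 33)*3669 = (-5818*(-1/3174) + 33)*3669 = (2909/1587 + 33)*3669 = (55280/1587)*3669 = 67607440/529 ≈ 1.2780e+5)
f - 1*4666 = 67607440/529 - 1*4666 = 67607440/529 - 4666 = 65139126/529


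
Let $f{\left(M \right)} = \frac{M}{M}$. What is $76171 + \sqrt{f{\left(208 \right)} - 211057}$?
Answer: $76171 + 4 i \sqrt{13191} \approx 76171.0 + 459.41 i$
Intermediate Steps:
$f{\left(M \right)} = 1$
$76171 + \sqrt{f{\left(208 \right)} - 211057} = 76171 + \sqrt{1 - 211057} = 76171 + \sqrt{-211056} = 76171 + 4 i \sqrt{13191}$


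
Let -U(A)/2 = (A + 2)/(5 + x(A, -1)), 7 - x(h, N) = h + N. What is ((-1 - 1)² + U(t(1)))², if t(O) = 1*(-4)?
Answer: 5184/289 ≈ 17.938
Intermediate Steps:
t(O) = -4
x(h, N) = 7 - N - h (x(h, N) = 7 - (h + N) = 7 - (N + h) = 7 + (-N - h) = 7 - N - h)
U(A) = -2*(2 + A)/(13 - A) (U(A) = -2*(A + 2)/(5 + (7 - 1*(-1) - A)) = -2*(2 + A)/(5 + (7 + 1 - A)) = -2*(2 + A)/(5 + (8 - A)) = -2*(2 + A)/(13 - A))
((-1 - 1)² + U(t(1)))² = ((-1 - 1)² + 2*(2 - 4)/(-13 - 4))² = ((-2)² + 2*(-2)/(-17))² = (4 + 2*(-1/17)*(-2))² = (4 + 4/17)² = (72/17)² = 5184/289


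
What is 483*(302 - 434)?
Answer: -63756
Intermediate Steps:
483*(302 - 434) = 483*(-132) = -63756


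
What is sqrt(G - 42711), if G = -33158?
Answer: I*sqrt(75869) ≈ 275.44*I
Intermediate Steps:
sqrt(G - 42711) = sqrt(-33158 - 42711) = sqrt(-75869) = I*sqrt(75869)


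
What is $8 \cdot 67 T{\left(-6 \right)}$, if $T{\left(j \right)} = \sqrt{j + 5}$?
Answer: $536 i \approx 536.0 i$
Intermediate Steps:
$T{\left(j \right)} = \sqrt{5 + j}$
$8 \cdot 67 T{\left(-6 \right)} = 8 \cdot 67 \sqrt{5 - 6} = 536 \sqrt{-1} = 536 i$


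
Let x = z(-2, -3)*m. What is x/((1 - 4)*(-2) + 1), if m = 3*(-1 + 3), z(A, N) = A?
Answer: -12/7 ≈ -1.7143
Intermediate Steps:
m = 6 (m = 3*2 = 6)
x = -12 (x = -2*6 = -12)
x/((1 - 4)*(-2) + 1) = -12/((1 - 4)*(-2) + 1) = -12/(-3*(-2) + 1) = -12/(6 + 1) = -12/7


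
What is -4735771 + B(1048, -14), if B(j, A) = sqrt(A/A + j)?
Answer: -4735771 + sqrt(1049) ≈ -4.7357e+6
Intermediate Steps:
B(j, A) = sqrt(1 + j)
-4735771 + B(1048, -14) = -4735771 + sqrt(1 + 1048) = -4735771 + sqrt(1049)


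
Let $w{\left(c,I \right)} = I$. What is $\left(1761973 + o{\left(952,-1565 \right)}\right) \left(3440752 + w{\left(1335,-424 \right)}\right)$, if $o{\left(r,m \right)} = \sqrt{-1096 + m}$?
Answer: $6061765047144 + 3440328 i \sqrt{2661} \approx 6.0618 \cdot 10^{12} + 1.7747 \cdot 10^{8} i$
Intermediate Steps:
$\left(1761973 + o{\left(952,-1565 \right)}\right) \left(3440752 + w{\left(1335,-424 \right)}\right) = \left(1761973 + \sqrt{-1096 - 1565}\right) \left(3440752 - 424\right) = \left(1761973 + \sqrt{-2661}\right) 3440328 = \left(1761973 + i \sqrt{2661}\right) 3440328 = 6061765047144 + 3440328 i \sqrt{2661}$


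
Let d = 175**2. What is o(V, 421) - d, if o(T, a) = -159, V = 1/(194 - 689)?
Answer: -30784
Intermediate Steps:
V = -1/495 (V = 1/(-495) = -1/495 ≈ -0.0020202)
d = 30625
o(V, 421) - d = -159 - 1*30625 = -159 - 30625 = -30784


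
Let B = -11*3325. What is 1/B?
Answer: -1/36575 ≈ -2.7341e-5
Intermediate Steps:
B = -36575
1/B = 1/(-36575) = -1/36575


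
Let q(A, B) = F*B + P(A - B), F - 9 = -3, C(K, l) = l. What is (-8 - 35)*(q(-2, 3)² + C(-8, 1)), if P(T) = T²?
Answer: -79550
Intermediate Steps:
F = 6 (F = 9 - 3 = 6)
q(A, B) = (A - B)² + 6*B (q(A, B) = 6*B + (A - B)² = (A - B)² + 6*B)
(-8 - 35)*(q(-2, 3)² + C(-8, 1)) = (-8 - 35)*(((-2 - 1*3)² + 6*3)² + 1) = -43*(((-2 - 3)² + 18)² + 1) = -43*(((-5)² + 18)² + 1) = -43*((25 + 18)² + 1) = -43*(43² + 1) = -43*(1849 + 1) = -43*1850 = -79550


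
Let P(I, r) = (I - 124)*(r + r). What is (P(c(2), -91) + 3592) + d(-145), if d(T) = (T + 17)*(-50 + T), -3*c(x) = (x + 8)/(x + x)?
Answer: 153815/3 ≈ 51272.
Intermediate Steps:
c(x) = -(8 + x)/(6*x) (c(x) = -(x + 8)/(3*(x + x)) = -(8 + x)/(3*(2*x)) = -(8 + x)*1/(2*x)/3 = -(8 + x)/(6*x))
d(T) = (-50 + T)*(17 + T) (d(T) = (17 + T)*(-50 + T) = (-50 + T)*(17 + T))
P(I, r) = 2*r*(-124 + I) (P(I, r) = (-124 + I)*(2*r) = 2*r*(-124 + I))
(P(c(2), -91) + 3592) + d(-145) = (2*(-91)*(-124 + (1/6)*(-8 - 1*2)/2) + 3592) + (-850 + (-145)**2 - 33*(-145)) = (2*(-91)*(-124 + (1/6)*(1/2)*(-8 - 2)) + 3592) + (-850 + 21025 + 4785) = (2*(-91)*(-124 + (1/6)*(1/2)*(-10)) + 3592) + 24960 = (2*(-91)*(-124 - 5/6) + 3592) + 24960 = (2*(-91)*(-749/6) + 3592) + 24960 = (68159/3 + 3592) + 24960 = 78935/3 + 24960 = 153815/3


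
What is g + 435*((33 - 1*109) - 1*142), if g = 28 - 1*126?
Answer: -94928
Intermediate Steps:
g = -98 (g = 28 - 126 = -98)
g + 435*((33 - 1*109) - 1*142) = -98 + 435*((33 - 1*109) - 1*142) = -98 + 435*((33 - 109) - 142) = -98 + 435*(-76 - 142) = -98 + 435*(-218) = -98 - 94830 = -94928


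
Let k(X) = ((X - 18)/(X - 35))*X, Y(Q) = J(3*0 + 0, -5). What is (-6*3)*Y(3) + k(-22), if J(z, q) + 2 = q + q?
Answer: 11432/57 ≈ 200.56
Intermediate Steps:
J(z, q) = -2 + 2*q (J(z, q) = -2 + (q + q) = -2 + 2*q)
Y(Q) = -12 (Y(Q) = -2 + 2*(-5) = -2 - 10 = -12)
k(X) = X*(-18 + X)/(-35 + X) (k(X) = ((-18 + X)/(-35 + X))*X = X*(-18 + X)/(-35 + X))
(-6*3)*Y(3) + k(-22) = -6*3*(-12) - 22*(-18 - 22)/(-35 - 22) = -18*(-12) - 22*(-40)/(-57) = 216 - 22*(-1/57)*(-40) = 216 - 880/57 = 11432/57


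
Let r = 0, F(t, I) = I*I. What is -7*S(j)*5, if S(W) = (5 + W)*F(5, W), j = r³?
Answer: 0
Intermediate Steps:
F(t, I) = I²
j = 0 (j = 0³ = 0)
S(W) = W²*(5 + W) (S(W) = (5 + W)*W² = W²*(5 + W))
-7*S(j)*5 = -7*0²*(5 + 0)*5 = -0*5*5 = -7*0*5 = 0*5 = 0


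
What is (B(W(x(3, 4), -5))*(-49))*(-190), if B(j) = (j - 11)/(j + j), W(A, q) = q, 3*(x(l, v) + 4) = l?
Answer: 14896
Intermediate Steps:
x(l, v) = -4 + l/3
B(j) = (-11 + j)/(2*j) (B(j) = (-11 + j)/((2*j)) = (-11 + j)*(1/(2*j)) = (-11 + j)/(2*j))
(B(W(x(3, 4), -5))*(-49))*(-190) = (((½)*(-11 - 5)/(-5))*(-49))*(-190) = (((½)*(-⅕)*(-16))*(-49))*(-190) = ((8/5)*(-49))*(-190) = -392/5*(-190) = 14896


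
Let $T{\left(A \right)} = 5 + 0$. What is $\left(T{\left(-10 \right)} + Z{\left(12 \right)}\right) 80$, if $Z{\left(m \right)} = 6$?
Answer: $880$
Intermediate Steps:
$T{\left(A \right)} = 5$
$\left(T{\left(-10 \right)} + Z{\left(12 \right)}\right) 80 = \left(5 + 6\right) 80 = 11 \cdot 80 = 880$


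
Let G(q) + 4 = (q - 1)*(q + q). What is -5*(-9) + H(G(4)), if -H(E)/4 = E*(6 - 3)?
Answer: -195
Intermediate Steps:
G(q) = -4 + 2*q*(-1 + q) (G(q) = -4 + (q - 1)*(q + q) = -4 + (-1 + q)*(2*q) = -4 + 2*q*(-1 + q))
H(E) = -12*E (H(E) = -4*E*(6 - 3) = -4*E*3 = -12*E)
-5*(-9) + H(G(4)) = -5*(-9) - 12*(-4 - 2*4 + 2*4²) = 45 - 12*(-4 - 8 + 2*16) = 45 - 12*(-4 - 8 + 32) = 45 - 12*20 = 45 - 240 = -195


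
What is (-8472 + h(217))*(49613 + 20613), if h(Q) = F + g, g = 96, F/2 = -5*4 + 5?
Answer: -590319756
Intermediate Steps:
F = -30 (F = 2*(-5*4 + 5) = 2*(-20 + 5) = 2*(-15) = -30)
h(Q) = 66 (h(Q) = -30 + 96 = 66)
(-8472 + h(217))*(49613 + 20613) = (-8472 + 66)*(49613 + 20613) = -8406*70226 = -590319756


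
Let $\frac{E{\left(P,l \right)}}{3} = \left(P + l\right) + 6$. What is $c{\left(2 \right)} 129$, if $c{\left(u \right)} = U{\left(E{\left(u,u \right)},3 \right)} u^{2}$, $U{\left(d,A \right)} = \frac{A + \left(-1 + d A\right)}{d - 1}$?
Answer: $\frac{47472}{29} \approx 1637.0$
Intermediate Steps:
$E{\left(P,l \right)} = 18 + 3 P + 3 l$ ($E{\left(P,l \right)} = 3 \left(\left(P + l\right) + 6\right) = 3 \left(6 + P + l\right) = 18 + 3 P + 3 l$)
$U{\left(d,A \right)} = \frac{-1 + A + A d}{-1 + d}$ ($U{\left(d,A \right)} = \frac{A + \left(-1 + A d\right)}{-1 + d} = \frac{-1 + A + A d}{-1 + d}$)
$c{\left(u \right)} = \frac{u^{2} \left(56 + 18 u\right)}{17 + 6 u}$ ($c{\left(u \right)} = \frac{-1 + 3 + 3 \left(18 + 3 u + 3 u\right)}{-1 + \left(18 + 3 u + 3 u\right)} u^{2} = \frac{-1 + 3 + 3 \left(18 + 6 u\right)}{-1 + \left(18 + 6 u\right)} u^{2} = \frac{-1 + 3 + \left(54 + 18 u\right)}{17 + 6 u} u^{2} = \frac{56 + 18 u}{17 + 6 u} u^{2} = \frac{u^{2} \left(56 + 18 u\right)}{17 + 6 u}$)
$c{\left(2 \right)} 129 = \frac{2^{2} \left(56 + 18 \cdot 2\right)}{17 + 6 \cdot 2} \cdot 129 = \frac{4 \left(56 + 36\right)}{17 + 12} \cdot 129 = 4 \cdot \frac{1}{29} \cdot 92 \cdot 129 = \frac{368}{29} \cdot 129 = \frac{47472}{29}$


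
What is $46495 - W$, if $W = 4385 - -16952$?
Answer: $25158$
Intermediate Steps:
$W = 21337$ ($W = 4385 + 16952 = 21337$)
$46495 - W = 46495 - 21337 = 25158$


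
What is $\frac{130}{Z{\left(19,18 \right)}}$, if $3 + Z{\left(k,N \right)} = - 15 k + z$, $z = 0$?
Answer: $- \frac{65}{144} \approx -0.45139$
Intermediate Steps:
$Z{\left(k,N \right)} = -3 - 15 k$ ($Z{\left(k,N \right)} = -3 + \left(- 15 k + 0\right) = -3 - 15 k$)
$\frac{130}{Z{\left(19,18 \right)}} = \frac{130}{-3 - 285} = \frac{130}{-288} = 130 \left(- \frac{1}{288}\right) = - \frac{65}{144}$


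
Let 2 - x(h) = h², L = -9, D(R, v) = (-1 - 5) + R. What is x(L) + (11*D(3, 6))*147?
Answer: -4930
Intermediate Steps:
D(R, v) = -6 + R
x(h) = 2 - h²
x(L) + (11*D(3, 6))*147 = (2 - 1*(-9)²) + (11*(-6 + 3))*147 = (2 - 1*81) + (11*(-3))*147 = (2 - 81) - 33*147 = -79 - 4851 = -4930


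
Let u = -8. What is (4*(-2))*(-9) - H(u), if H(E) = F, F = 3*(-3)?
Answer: 81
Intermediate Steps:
F = -9
H(E) = -9
(4*(-2))*(-9) - H(u) = (4*(-2))*(-9) - 1*(-9) = -8*(-9) + 9 = 72 + 9 = 81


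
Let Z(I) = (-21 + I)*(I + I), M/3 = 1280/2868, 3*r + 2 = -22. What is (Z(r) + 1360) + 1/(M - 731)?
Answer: 318085297/174389 ≈ 1824.0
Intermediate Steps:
r = -8 (r = -⅔ + (⅓)*(-22) = -⅔ - 22/3 = -8)
M = 320/239 (M = 3*(1280/2868) = 3*(1280*(1/2868)) = 3*(320/717) = 320/239 ≈ 1.3389)
Z(I) = 2*I*(-21 + I) (Z(I) = (-21 + I)*(2*I) = 2*I*(-21 + I))
(Z(r) + 1360) + 1/(M - 731) = (2*(-8)*(-21 - 8) + 1360) + 1/(320/239 - 731) = (2*(-8)*(-29) + 1360) + 1/(-174389/239) = (464 + 1360) - 239/174389 = 1824 - 239/174389 = 318085297/174389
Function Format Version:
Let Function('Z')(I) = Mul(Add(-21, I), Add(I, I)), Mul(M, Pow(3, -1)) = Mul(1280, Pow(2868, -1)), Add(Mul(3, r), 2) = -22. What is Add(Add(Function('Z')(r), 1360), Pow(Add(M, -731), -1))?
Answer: Rational(318085297, 174389) ≈ 1824.0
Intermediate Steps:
r = -8 (r = Add(Rational(-2, 3), Mul(Rational(1, 3), -22)) = Add(Rational(-2, 3), Rational(-22, 3)) = -8)
M = Rational(320, 239) (M = Mul(3, Mul(1280, Pow(2868, -1))) = Mul(3, Mul(1280, Rational(1, 2868))) = Mul(3, Rational(320, 717)) = Rational(320, 239) ≈ 1.3389)
Function('Z')(I) = Mul(2, I, Add(-21, I)) (Function('Z')(I) = Mul(Add(-21, I), Mul(2, I)) = Mul(2, I, Add(-21, I)))
Add(Add(Function('Z')(r), 1360), Pow(Add(M, -731), -1)) = Add(Add(Mul(2, -8, Add(-21, -8)), 1360), Pow(Add(Rational(320, 239), -731), -1)) = Add(Add(Mul(2, -8, -29), 1360), Pow(Rational(-174389, 239), -1)) = Add(Add(464, 1360), Rational(-239, 174389)) = Add(1824, Rational(-239, 174389)) = Rational(318085297, 174389)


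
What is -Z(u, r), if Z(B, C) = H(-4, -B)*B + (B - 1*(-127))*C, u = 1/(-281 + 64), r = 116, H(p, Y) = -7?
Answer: -3196735/217 ≈ -14732.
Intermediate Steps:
u = -1/217 (u = 1/(-217) = -1/217 ≈ -0.0046083)
Z(B, C) = -7*B + C*(127 + B) (Z(B, C) = -7*B + (B - 1*(-127))*C = -7*B + (B + 127)*C = -7*B + (127 + B)*C = -7*B + C*(127 + B))
-Z(u, r) = -(-7*(-1/217) + 127*116 - 1/217*116) = -(1/31 + 14732 - 116/217) = -1*3196735/217 = -3196735/217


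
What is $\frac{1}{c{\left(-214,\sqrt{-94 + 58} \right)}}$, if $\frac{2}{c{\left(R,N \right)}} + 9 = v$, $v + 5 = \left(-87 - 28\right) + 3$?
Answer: $-63$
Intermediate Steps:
$v = -117$ ($v = -5 + \left(\left(-87 - 28\right) + 3\right) = -5 + \left(-115 + 3\right) = -5 - 112 = -117$)
$c{\left(R,N \right)} = - \frac{1}{63}$ ($c{\left(R,N \right)} = \frac{2}{-9 - 117} = \frac{2}{-126} = 2 \left(- \frac{1}{126}\right) = - \frac{1}{63}$)
$\frac{1}{c{\left(-214,\sqrt{-94 + 58} \right)}} = \frac{1}{- \frac{1}{63}} = -63$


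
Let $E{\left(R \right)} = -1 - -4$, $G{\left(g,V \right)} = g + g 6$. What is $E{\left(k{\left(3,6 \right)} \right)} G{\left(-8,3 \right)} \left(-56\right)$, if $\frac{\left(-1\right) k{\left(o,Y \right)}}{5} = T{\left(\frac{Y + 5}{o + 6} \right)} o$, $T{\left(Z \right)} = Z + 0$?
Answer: $9408$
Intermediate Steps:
$G{\left(g,V \right)} = 7 g$ ($G{\left(g,V \right)} = g + 6 g = 7 g$)
$T{\left(Z \right)} = Z$
$k{\left(o,Y \right)} = - \frac{5 o \left(5 + Y\right)}{6 + o}$ ($k{\left(o,Y \right)} = - 5 \frac{Y + 5}{o + 6} o = - 5 \frac{5 + Y}{6 + o} o = - 5 \frac{o \left(5 + Y\right)}{6 + o} = - \frac{5 o \left(5 + Y\right)}{6 + o}$)
$E{\left(R \right)} = 3$ ($E{\left(R \right)} = -1 + 4 = 3$)
$E{\left(k{\left(3,6 \right)} \right)} G{\left(-8,3 \right)} \left(-56\right) = 3 \cdot 7 \left(-8\right) \left(-56\right) = 3 \left(-56\right) \left(-56\right) = \left(-168\right) \left(-56\right) = 9408$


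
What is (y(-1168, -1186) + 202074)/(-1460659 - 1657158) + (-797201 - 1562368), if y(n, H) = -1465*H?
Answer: -432747428261/183401 ≈ -2.3596e+6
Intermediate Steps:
(y(-1168, -1186) + 202074)/(-1460659 - 1657158) + (-797201 - 1562368) = (-1465*(-1186) + 202074)/(-1460659 - 1657158) + (-797201 - 1562368) = (1737490 + 202074)/(-3117817) - 2359569 = 1939564*(-1/3117817) - 2359569 = -114092/183401 - 2359569 = -432747428261/183401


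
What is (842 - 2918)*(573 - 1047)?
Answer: 984024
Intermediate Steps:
(842 - 2918)*(573 - 1047) = -2076*(-474) = 984024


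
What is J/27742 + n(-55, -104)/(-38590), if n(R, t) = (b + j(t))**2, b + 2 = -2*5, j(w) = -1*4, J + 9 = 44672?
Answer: 858221609/535281890 ≈ 1.6033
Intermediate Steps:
J = 44663 (J = -9 + 44672 = 44663)
j(w) = -4
b = -12 (b = -2 - 2*5 = -2 - 10 = -12)
n(R, t) = 256 (n(R, t) = (-12 - 4)**2 = (-16)**2 = 256)
J/27742 + n(-55, -104)/(-38590) = 44663/27742 + 256/(-38590) = 44663*(1/27742) + 256*(-1/38590) = 44663/27742 - 128/19295 = 858221609/535281890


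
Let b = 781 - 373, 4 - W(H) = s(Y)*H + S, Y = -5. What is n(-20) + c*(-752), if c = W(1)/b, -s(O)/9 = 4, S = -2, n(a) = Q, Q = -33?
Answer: -1877/17 ≈ -110.41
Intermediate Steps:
n(a) = -33
s(O) = -36 (s(O) = -9*4 = -36)
W(H) = 6 + 36*H (W(H) = 4 - (-36*H - 2) = 4 - (-2 - 36*H) = 4 + (2 + 36*H) = 6 + 36*H)
b = 408
c = 7/68 (c = (6 + 36*1)/408 = (6 + 36)*(1/408) = 42*(1/408) = 7/68 ≈ 0.10294)
n(-20) + c*(-752) = -33 + (7/68)*(-752) = -33 - 1316/17 = -1877/17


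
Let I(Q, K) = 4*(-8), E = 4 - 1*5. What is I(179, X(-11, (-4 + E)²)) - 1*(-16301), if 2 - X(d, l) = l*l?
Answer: 16269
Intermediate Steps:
E = -1 (E = 4 - 5 = -1)
X(d, l) = 2 - l² (X(d, l) = 2 - l*l = 2 - l²)
I(Q, K) = -32
I(179, X(-11, (-4 + E)²)) - 1*(-16301) = -32 - 1*(-16301) = -32 + 16301 = 16269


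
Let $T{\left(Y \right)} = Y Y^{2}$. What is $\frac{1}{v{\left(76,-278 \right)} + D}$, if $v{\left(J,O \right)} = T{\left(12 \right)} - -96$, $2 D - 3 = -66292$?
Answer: $- \frac{2}{62641} \approx -3.1928 \cdot 10^{-5}$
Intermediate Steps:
$D = - \frac{66289}{2}$ ($D = \frac{3}{2} + \frac{1}{2} \left(-66292\right) = \frac{3}{2} - 33146 = - \frac{66289}{2} \approx -33145.0$)
$T{\left(Y \right)} = Y^{3}$
$v{\left(J,O \right)} = 1824$ ($v{\left(J,O \right)} = 12^{3} - -96 = 1728 + 96 = 1824$)
$\frac{1}{v{\left(76,-278 \right)} + D} = \frac{1}{1824 - \frac{66289}{2}} = \frac{1}{- \frac{62641}{2}} = - \frac{2}{62641}$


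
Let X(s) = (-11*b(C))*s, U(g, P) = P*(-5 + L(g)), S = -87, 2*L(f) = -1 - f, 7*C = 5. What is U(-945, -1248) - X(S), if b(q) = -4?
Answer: -578988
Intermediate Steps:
C = 5/7 (C = (⅐)*5 = 5/7 ≈ 0.71429)
L(f) = -½ - f/2 (L(f) = (-1 - f)/2 = -½ - f/2)
U(g, P) = P*(-11/2 - g/2) (U(g, P) = P*(-5 + (-½ - g/2)) = P*(-11/2 - g/2))
X(s) = 44*s (X(s) = (-11*(-4))*s = 44*s)
U(-945, -1248) - X(S) = -½*(-1248)*(11 - 945) - 44*(-87) = -½*(-1248)*(-934) - 1*(-3828) = -582816 + 3828 = -578988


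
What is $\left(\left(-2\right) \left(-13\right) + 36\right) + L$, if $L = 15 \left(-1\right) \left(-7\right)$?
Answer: $167$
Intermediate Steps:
$L = 105$ ($L = \left(-15\right) \left(-7\right) = 105$)
$\left(\left(-2\right) \left(-13\right) + 36\right) + L = \left(\left(-2\right) \left(-13\right) + 36\right) + 105 = \left(26 + 36\right) + 105 = 62 + 105 = 167$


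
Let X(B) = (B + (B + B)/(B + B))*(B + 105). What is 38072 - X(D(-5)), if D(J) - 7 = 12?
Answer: 35592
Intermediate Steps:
D(J) = 19 (D(J) = 7 + 12 = 19)
X(B) = (1 + B)*(105 + B) (X(B) = (B + (2*B)/((2*B)))*(105 + B) = (B + (2*B)*(1/(2*B)))*(105 + B) = (B + 1)*(105 + B) = (1 + B)*(105 + B))
38072 - X(D(-5)) = 38072 - (105 + 19**2 + 106*19) = 38072 - (105 + 361 + 2014) = 38072 - 1*2480 = 38072 - 2480 = 35592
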